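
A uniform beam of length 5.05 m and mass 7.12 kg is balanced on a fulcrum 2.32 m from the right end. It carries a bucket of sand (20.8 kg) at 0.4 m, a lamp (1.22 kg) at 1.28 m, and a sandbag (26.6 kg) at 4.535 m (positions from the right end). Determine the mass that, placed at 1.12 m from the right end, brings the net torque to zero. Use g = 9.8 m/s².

m ≈ 16 kg

Choose the fulcrum (at 2.32 m from the right end) as the axis so the support reaction has zero arm there.
Beam weight: 7.12 × 9.8 = 69.78 N down at 2.525 m → arm 0.205 m, τ = 69.78 × 0.205 = 14.3 N·m counterclockwise.
Bucket of sand: 20.8 × 9.8 = 203.8 N down at 0.4 m → arm 1.92 m, τ = 203.8 × 1.92 = 391.3 N·m clockwise.
Lamp: 1.22 × 9.8 = 11.96 N down at 1.28 m → arm 1.04 m, τ = 11.96 × 1.04 = 12.44 N·m clockwise.
Sandbag: 26.6 × 9.8 = 260.7 N down at 4.535 m → arm 2.215 m, τ = 260.7 × 2.215 = 577.5 N·m counterclockwise.
Net moment of known loads = 188.1 N·m counterclockwise.
An unknown mass m at 1.12 m has arm 1.2 m; its moment is m·g·1.2 clockwise.
Balancing moments: m × 9.8 × 1.2 = 188.1, giving m = 188.1 / (9.8 × 1.2) = 16 kg.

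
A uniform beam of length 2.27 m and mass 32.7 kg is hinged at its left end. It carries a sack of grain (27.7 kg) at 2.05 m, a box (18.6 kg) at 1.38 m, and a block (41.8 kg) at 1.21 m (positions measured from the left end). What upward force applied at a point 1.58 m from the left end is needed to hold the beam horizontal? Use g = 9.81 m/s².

Sum moments about the left end (the unknown pivot reaction has zero arm there).
Beam weight: 32.7 × 9.81 = 320.8 N down at 1.135 m → arm 1.135 m, τ = 320.8 × 1.135 = 364.1 N·m clockwise.
Sack of grain: 27.7 × 9.81 = 271.7 N down at 2.05 m → arm 2.05 m, τ = 271.7 × 2.05 = 557 N·m clockwise.
Box: 18.6 × 9.81 = 182.5 N down at 1.38 m → arm 1.38 m, τ = 182.5 × 1.38 = 251.8 N·m clockwise.
Block: 41.8 × 9.81 = 410.1 N down at 1.21 m → arm 1.21 m, τ = 410.1 × 1.21 = 496.2 N·m clockwise.
Net moment of the loads = 1669 N·m clockwise.
The upward force F acts at a point 1.58 m from the left end, arm 1.58 m, giving F × 1.58 counterclockwise.
For rotational equilibrium, F × 1.58 = 1669, so F = 1669 / 1.58 = 1060 N.

F ≈ 1060 N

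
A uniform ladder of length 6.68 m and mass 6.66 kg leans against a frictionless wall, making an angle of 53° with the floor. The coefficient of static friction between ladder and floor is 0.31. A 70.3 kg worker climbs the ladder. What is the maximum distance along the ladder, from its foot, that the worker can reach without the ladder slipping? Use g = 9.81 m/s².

Choose the foot of the ladder as the axis so the floor normal and friction both act there and drop out.
Ladder weight 6.66×9.81 = 65.33 N acts at 3.34 m along the ladder; its horizontal arm is 3.34·cos53° = 2.01 m → τ = 131.3 N·m clockwise.
Worker weight 70.3×9.81 = 689.6 N at distance d → arm d·cos53° → τ = 689.6·d·0.6018 clockwise.
Wall normal N at the top has arm L sinθ = 5.335 m counterclockwise, so Στ = 0 gives N·5.335 = 131.3 + 415·d.
ΣFy = 0 ⇒ N_floor = 754.9 N, so the maximum friction is μ_s·N_floor = 0.31×754.9 = 234 N. ΣFx = 0 ⇒ N_wall = f, so at the slipping point N = 234 N.
Substituting: 234×5.335 = 131.3 + 415·d ⇒ d = (1248 − 131.3) / 415 = 2.69 m.

d ≈ 2.69 m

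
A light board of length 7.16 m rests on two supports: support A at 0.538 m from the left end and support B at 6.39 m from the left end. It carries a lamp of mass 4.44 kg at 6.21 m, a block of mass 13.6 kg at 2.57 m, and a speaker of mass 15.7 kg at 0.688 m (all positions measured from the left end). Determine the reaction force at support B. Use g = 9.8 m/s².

R_B ≈ 92.4 N

Taking torques about support A:
Lamp: 4.44 × 9.8 = 43.51 N down at 6.21 m → arm 5.672 m, τ = 43.51 × 5.672 = 246.8 N·m clockwise.
Block: 13.6 × 9.8 = 133.3 N down at 2.57 m → arm 2.032 m, τ = 133.3 × 2.032 = 270.9 N·m clockwise.
Speaker: 15.7 × 9.8 = 153.9 N down at 0.688 m → arm 0.15 m, τ = 153.9 × 0.15 = 23.09 N·m clockwise.
Net load moment about support A = 540.8 N·m clockwise.
Reaction R at support B is upward at 6.39 m, arm 5.852 m → moment R × 5.852 counterclockwise.
For rotational equilibrium, R × 5.852 = 540.8, so R = 92.4 N.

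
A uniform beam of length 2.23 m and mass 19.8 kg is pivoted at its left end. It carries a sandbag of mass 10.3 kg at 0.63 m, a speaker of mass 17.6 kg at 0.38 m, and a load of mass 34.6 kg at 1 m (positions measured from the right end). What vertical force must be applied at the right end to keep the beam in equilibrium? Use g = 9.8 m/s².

Taking torques about the left end:
Beam weight: 19.8 × 9.8 = 194 N down at 1.115 m → arm 1.115 m, τ = 194 × 1.115 = 216.3 N·m clockwise.
Sandbag: 10.3 × 9.8 = 100.9 N down at 0.63 m → arm 1.6 m, τ = 100.9 × 1.6 = 161.4 N·m clockwise.
Speaker: 17.6 × 9.8 = 172.5 N down at 0.38 m → arm 1.85 m, τ = 172.5 × 1.85 = 319.1 N·m clockwise.
Load: 34.6 × 9.8 = 339.1 N down at 1 m → arm 1.23 m, τ = 339.1 × 1.23 = 417.1 N·m clockwise.
Net moment of the loads = 1114 N·m clockwise.
The upward force F acts at the right end, arm 2.23 m, giving F × 2.23 counterclockwise.
Setting net torque to zero: F × 2.23 = 1114 → F = 1114 / 2.23 = 500 N.

F ≈ 500 N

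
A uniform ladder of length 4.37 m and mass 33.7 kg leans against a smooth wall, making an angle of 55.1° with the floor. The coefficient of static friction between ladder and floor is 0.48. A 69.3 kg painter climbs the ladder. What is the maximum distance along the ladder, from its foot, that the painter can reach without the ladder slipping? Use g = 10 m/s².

Sum moments about the foot of the ladder (the floor normal and friction both act there and drop out).
Ladder weight 33.7×10 = 337 N acts at 2.185 m along the ladder; its horizontal arm is 2.185·cos55.1° = 1.25 m → τ = 421.2 N·m clockwise.
Painter weight 69.3×10 = 693 N at distance d → arm d·cos55.1° → τ = 693·d·0.5721 clockwise.
Wall normal N at the top has arm L sinθ = 3.584 m counterclockwise, so Στ = 0 gives N·3.584 = 421.2 + 396.5·d.
ΣFy = 0 ⇒ N_floor = 1030 N, so the maximum friction is μ_s·N_floor = 0.48×1030 = 494.4 N. ΣFx = 0 ⇒ N_wall = f, so at the slipping point N = 494.4 N.
Substituting: 494.4×3.584 = 421.2 + 396.5·d ⇒ d = (1772 − 421.2) / 396.5 = 3.41 m.

d ≈ 3.41 m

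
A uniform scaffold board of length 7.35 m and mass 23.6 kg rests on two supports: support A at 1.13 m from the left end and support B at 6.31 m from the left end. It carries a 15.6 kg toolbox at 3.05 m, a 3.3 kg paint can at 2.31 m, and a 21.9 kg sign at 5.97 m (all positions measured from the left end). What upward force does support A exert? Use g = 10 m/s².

Sum moments about support B (its reaction then has zero moment arm).
Beam weight: 23.6 × 10 = 236 N down at 3.675 m → arm 2.635 m, τ = 236 × 2.635 = 621.9 N·m counterclockwise.
Toolbox: 15.6 × 10 = 156 N down at 3.05 m → arm 3.26 m, τ = 156 × 3.26 = 508.6 N·m counterclockwise.
Paint can: 3.3 × 10 = 33 N down at 2.31 m → arm 4 m, τ = 33 × 4 = 132 N·m counterclockwise.
Sign: 21.9 × 10 = 219 N down at 5.97 m → arm 0.34 m, τ = 219 × 0.34 = 74.46 N·m counterclockwise.
Net load moment about support B = 1337 N·m counterclockwise.
Reaction R at support A is upward at 1.13 m, arm 5.18 m → moment R × 5.18 clockwise.
For rotational equilibrium, R × 5.18 = 1337, so R = 258 N.

R_A ≈ 258 N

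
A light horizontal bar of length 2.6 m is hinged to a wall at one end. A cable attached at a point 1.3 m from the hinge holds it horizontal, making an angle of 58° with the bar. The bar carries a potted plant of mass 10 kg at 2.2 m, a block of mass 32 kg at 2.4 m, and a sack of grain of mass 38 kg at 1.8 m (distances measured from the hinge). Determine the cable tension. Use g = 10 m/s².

T ≈ 1520 N

Choose the hinge as the axis so the unknown hinge reaction has zero arm there.
Potted plant: 10 × 10 = 100 N down at 2.2 m → arm 2.2 m, τ = 100 × 2.2 = 220 N·m clockwise.
Block: 32 × 10 = 320 N down at 2.4 m → arm 2.4 m, τ = 320 × 2.4 = 768 N·m clockwise.
Sack of grain: 38 × 10 = 380 N down at 1.8 m → arm 1.8 m, τ = 380 × 1.8 = 684 N·m clockwise.
Total clockwise load moment = 1672 N·m.
The cable tension T acts at 1.3 m; only its component perpendicular to the bar, T sinθ, produces torque. sin 58° = 0.848.
For rotational equilibrium, T × 1.3 × 0.848 = 1672, so T = 1672 / 1.102 = 1520 N.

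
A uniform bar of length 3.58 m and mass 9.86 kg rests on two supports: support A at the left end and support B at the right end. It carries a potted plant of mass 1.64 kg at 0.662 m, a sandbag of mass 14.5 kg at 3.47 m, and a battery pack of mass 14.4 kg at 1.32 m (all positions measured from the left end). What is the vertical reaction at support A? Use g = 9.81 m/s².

R_A ≈ 155 N

Choose support B as the axis so its reaction then has zero moment arm.
Beam weight: 9.86 × 9.81 = 96.73 N down at 1.79 m → arm 1.79 m, τ = 96.73 × 1.79 = 173.1 N·m counterclockwise.
Potted plant: 1.64 × 9.81 = 16.09 N down at 0.662 m → arm 2.918 m, τ = 16.09 × 2.918 = 46.95 N·m counterclockwise.
Sandbag: 14.5 × 9.81 = 142.2 N down at 3.47 m → arm 0.11 m, τ = 142.2 × 0.11 = 15.64 N·m counterclockwise.
Battery pack: 14.4 × 9.81 = 141.3 N down at 1.32 m → arm 2.26 m, τ = 141.3 × 2.26 = 319.3 N·m counterclockwise.
Net load moment about support B = 555 N·m counterclockwise.
Reaction R at support A is upward at 0 m, arm 3.58 m → moment R × 3.58 clockwise.
Στ = 0 ⇒ R × 3.58 = 555 ⇒ R = 155 N.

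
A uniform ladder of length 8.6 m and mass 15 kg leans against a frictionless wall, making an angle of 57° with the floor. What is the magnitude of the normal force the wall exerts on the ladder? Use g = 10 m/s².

Choose the foot of the ladder as the axis so the floor normal and friction both act there and drop out.
Ladder weight 15×10 = 150 N acts at 4.3 m along the ladder; its horizontal arm is 4.3·cos57° = 2.342 m → τ = 351.3 N·m clockwise.
Wall normal N acts horizontally at the top; its moment arm is the height L sinθ = 8.6·sin57° = 7.213 m, counterclockwise.
Balancing moments: N × 7.213 = 351.3, giving N = 48.7 N.

N_wall ≈ 48.7 N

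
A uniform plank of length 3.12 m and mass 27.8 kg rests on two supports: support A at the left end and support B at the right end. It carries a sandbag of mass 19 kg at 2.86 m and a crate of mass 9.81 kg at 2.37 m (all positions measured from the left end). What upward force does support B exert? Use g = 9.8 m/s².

Take moments about support A.
Beam weight: 27.8 × 9.8 = 272.4 N down at 1.56 m → arm 1.56 m, τ = 272.4 × 1.56 = 424.9 N·m clockwise.
Sandbag: 19 × 9.8 = 186.2 N down at 2.86 m → arm 2.86 m, τ = 186.2 × 2.86 = 532.5 N·m clockwise.
Crate: 9.81 × 9.8 = 96.14 N down at 2.37 m → arm 2.37 m, τ = 96.14 × 2.37 = 227.9 N·m clockwise.
Net load moment about support A = 1185 N·m clockwise.
Reaction R at support B is upward at 3.12 m, arm 3.12 m → moment R × 3.12 counterclockwise.
Balancing moments: R × 3.12 = 1185, giving R = 380 N.

R_B ≈ 380 N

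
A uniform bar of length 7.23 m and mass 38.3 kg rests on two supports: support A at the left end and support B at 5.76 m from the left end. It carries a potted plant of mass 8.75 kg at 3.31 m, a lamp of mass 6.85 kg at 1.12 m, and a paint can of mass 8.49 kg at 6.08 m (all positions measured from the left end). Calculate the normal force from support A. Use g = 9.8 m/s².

R_A ≈ 226 N

Taking torques about support B:
Beam weight: 38.3 × 9.8 = 375.3 N down at 3.615 m → arm 2.145 m, τ = 375.3 × 2.145 = 805 N·m counterclockwise.
Potted plant: 8.75 × 9.8 = 85.75 N down at 3.31 m → arm 2.45 m, τ = 85.75 × 2.45 = 210.1 N·m counterclockwise.
Lamp: 6.85 × 9.8 = 67.13 N down at 1.12 m → arm 4.64 m, τ = 67.13 × 4.64 = 311.5 N·m counterclockwise.
Paint can: 8.49 × 9.8 = 83.2 N down at 6.08 m → arm 0.32 m, τ = 83.2 × 0.32 = 26.62 N·m clockwise.
Net load moment about support B = 1300 N·m counterclockwise.
Reaction R at support A is upward at 0 m, arm 5.76 m → moment R × 5.76 clockwise.
Setting net torque to zero: R × 5.76 = 1300 → R = 226 N.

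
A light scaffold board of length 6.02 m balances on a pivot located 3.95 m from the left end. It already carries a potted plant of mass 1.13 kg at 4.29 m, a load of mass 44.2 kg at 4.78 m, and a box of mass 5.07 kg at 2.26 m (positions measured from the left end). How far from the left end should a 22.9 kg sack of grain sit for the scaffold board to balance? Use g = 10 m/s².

Taking torques about the pivot (at 3.95 m from the left end):
Potted plant: 1.13 × 10 = 11.3 N down at 4.29 m → arm 0.34 m, τ = 11.3 × 0.34 = 3.842 N·m clockwise.
Load: 44.2 × 10 = 442 N down at 4.78 m → arm 0.83 m, τ = 442 × 0.83 = 366.9 N·m clockwise.
Box: 5.07 × 10 = 50.7 N down at 2.26 m → arm 1.69 m, τ = 50.7 × 1.69 = 85.68 N·m counterclockwise.
Net moment of existing loads = 285.1 N·m clockwise.
The sack of grain weighs 22.9 × 10 = 229 N and must supply an equal counterclockwise moment, so its lever arm about the pivot is 285.1 / 229 = 1.24 m.
That puts it at 3.95 − 1.24 = 2.71 m from the left end.

x ≈ 2.71 m from the left end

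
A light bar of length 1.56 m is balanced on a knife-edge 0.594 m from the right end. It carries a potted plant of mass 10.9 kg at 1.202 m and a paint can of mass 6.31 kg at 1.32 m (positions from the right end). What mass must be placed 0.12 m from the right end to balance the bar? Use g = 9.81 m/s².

Choose the knife-edge (at 0.594 m from the right end) as the axis so the support reaction has zero arm there.
Potted plant: 10.9 × 9.81 = 106.9 N down at 1.202 m → arm 0.608 m, τ = 106.9 × 0.608 = 65 N·m counterclockwise.
Paint can: 6.31 × 9.81 = 61.9 N down at 1.32 m → arm 0.726 m, τ = 61.9 × 0.726 = 44.94 N·m counterclockwise.
Net moment of known loads = 109.9 N·m counterclockwise.
An unknown mass m at 0.12 m has arm 0.474 m; its moment is m·g·0.474 clockwise.
For rotational equilibrium, m × 9.81 × 0.474 = 109.9, so m = 109.9 / (9.81 × 0.474) = 23.6 kg.

m ≈ 23.6 kg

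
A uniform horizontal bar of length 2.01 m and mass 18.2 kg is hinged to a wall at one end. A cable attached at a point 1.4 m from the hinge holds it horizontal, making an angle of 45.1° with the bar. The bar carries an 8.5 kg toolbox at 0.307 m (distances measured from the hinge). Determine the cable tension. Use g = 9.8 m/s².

T ≈ 207 N

Take moments about the hinge.
Beam weight: 18.2 × 9.8 = 178.4 N down at 1.005 m → arm 1.005 m, τ = 178.4 × 1.005 = 179.3 N·m clockwise.
Toolbox: 8.5 × 9.8 = 83.3 N down at 0.307 m → arm 0.307 m, τ = 83.3 × 0.307 = 25.57 N·m clockwise.
Total clockwise load moment = 204.9 N·m.
The cable tension T acts at 1.4 m; only its component perpendicular to the bar, T sinθ, produces torque. sin 45.1° = 0.7083.
Στ = 0 ⇒ T × 1.4 × 0.7083 = 204.9 ⇒ T = 204.9 / 0.9916 = 207 N.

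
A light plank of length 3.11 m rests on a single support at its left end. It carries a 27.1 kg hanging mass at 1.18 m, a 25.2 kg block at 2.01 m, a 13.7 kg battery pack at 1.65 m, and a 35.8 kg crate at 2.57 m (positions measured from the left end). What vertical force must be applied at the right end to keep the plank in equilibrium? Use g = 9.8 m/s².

Choose the left end as the axis so the unknown pivot reaction has zero arm there.
Hanging mass: 27.1 × 9.8 = 265.6 N down at 1.18 m → arm 1.18 m, τ = 265.6 × 1.18 = 313.4 N·m clockwise.
Block: 25.2 × 9.8 = 247 N down at 2.01 m → arm 2.01 m, τ = 247 × 2.01 = 496.5 N·m clockwise.
Battery pack: 13.7 × 9.8 = 134.3 N down at 1.65 m → arm 1.65 m, τ = 134.3 × 1.65 = 221.6 N·m clockwise.
Crate: 35.8 × 9.8 = 350.8 N down at 2.57 m → arm 2.57 m, τ = 350.8 × 2.57 = 901.6 N·m clockwise.
Net moment of the loads = 1933 N·m clockwise.
The upward force F acts at the right end, arm 3.11 m, giving F × 3.11 counterclockwise.
Balancing moments: F × 3.11 = 1933, giving F = 1933 / 3.11 = 622 N.

F ≈ 622 N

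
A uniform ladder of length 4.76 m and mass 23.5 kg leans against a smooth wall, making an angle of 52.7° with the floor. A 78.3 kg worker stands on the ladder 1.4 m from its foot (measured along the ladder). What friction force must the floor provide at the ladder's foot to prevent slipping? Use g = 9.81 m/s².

f ≈ 260 N

Choose the foot of the ladder as the axis so the floor normal and friction both act there and drop out.
Ladder weight 23.5×9.81 = 230.5 N acts at 2.38 m along the ladder; its horizontal arm is 2.38·cos52.7° = 1.442 m → τ = 332.4 N·m clockwise.
Worker: 78.3×9.81 = 768.1 N at 1.4 m → arm 0.8484 m → τ = 651.7 N·m clockwise.
Wall normal N acts horizontally at the top; its moment arm is the height L sinθ = 4.76·sin52.7° = 3.786 m, counterclockwise.
Setting net torque to zero: N × 3.786 = 984.1 → N = 260 N.
ΣFx = 0: friction at the foot balances the wall's push, so f = N_wall = 260 N.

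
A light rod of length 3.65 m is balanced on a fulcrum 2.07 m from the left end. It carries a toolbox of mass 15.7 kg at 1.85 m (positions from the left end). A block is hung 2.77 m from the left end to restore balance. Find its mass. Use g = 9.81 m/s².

Sum moments about the fulcrum (at 2.07 m from the left end) (the support reaction has zero arm there).
Toolbox: 15.7 × 9.81 = 154 N down at 1.85 m → arm 0.22 m, τ = 154 × 0.22 = 33.88 N·m counterclockwise.
Net moment of known loads = 33.88 N·m counterclockwise.
An unknown mass m at 2.77 m has arm 0.7 m; its moment is m·g·0.7 clockwise.
Setting net torque to zero: m × 9.81 × 0.7 = 33.88 → m = 33.88 / (9.81 × 0.7) = 4.93 kg.

m ≈ 4.93 kg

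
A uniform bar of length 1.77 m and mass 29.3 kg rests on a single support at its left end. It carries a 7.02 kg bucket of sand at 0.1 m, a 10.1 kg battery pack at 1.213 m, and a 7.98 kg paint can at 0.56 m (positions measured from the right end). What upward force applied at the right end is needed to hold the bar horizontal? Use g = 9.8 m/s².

F ≈ 293 N

Take moments about the left end.
Beam weight: 29.3 × 9.8 = 287.1 N down at 0.885 m → arm 0.885 m, τ = 287.1 × 0.885 = 254.1 N·m clockwise.
Bucket of sand: 7.02 × 9.8 = 68.8 N down at 0.1 m → arm 1.67 m, τ = 68.8 × 1.67 = 114.9 N·m clockwise.
Battery pack: 10.1 × 9.8 = 98.98 N down at 1.213 m → arm 0.557 m, τ = 98.98 × 0.557 = 55.13 N·m clockwise.
Paint can: 7.98 × 9.8 = 78.2 N down at 0.56 m → arm 1.21 m, τ = 78.2 × 1.21 = 94.62 N·m clockwise.
Net moment of the loads = 518.8 N·m clockwise.
The upward force F acts at the right end, arm 1.77 m, giving F × 1.77 counterclockwise.
Balancing moments: F × 1.77 = 518.8, giving F = 518.8 / 1.77 = 293 N.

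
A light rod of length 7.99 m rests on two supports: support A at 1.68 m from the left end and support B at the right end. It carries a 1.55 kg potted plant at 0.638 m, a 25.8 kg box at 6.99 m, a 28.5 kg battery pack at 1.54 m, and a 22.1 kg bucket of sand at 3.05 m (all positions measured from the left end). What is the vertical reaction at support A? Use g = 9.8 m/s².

Choose support B as the axis so its reaction then has zero moment arm.
Potted plant: 1.55 × 9.8 = 15.19 N down at 0.638 m → arm 7.352 m, τ = 15.19 × 7.352 = 111.7 N·m counterclockwise.
Box: 25.8 × 9.8 = 252.8 N down at 6.99 m → arm 1 m, τ = 252.8 × 1 = 252.8 N·m counterclockwise.
Battery pack: 28.5 × 9.8 = 279.3 N down at 1.54 m → arm 6.45 m, τ = 279.3 × 6.45 = 1801 N·m counterclockwise.
Bucket of sand: 22.1 × 9.8 = 216.6 N down at 3.05 m → arm 4.94 m, τ = 216.6 × 4.94 = 1070 N·m counterclockwise.
Net load moment about support B = 3236 N·m counterclockwise.
Reaction R at support A is upward at 1.68 m, arm 6.31 m → moment R × 6.31 clockwise.
Balancing moments: R × 6.31 = 3236, giving R = 513 N.

R_A ≈ 513 N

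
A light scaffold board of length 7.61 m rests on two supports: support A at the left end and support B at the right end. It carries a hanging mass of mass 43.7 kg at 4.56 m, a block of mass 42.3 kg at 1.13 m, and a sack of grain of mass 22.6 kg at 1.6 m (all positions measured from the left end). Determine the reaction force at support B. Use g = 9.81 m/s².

Take moments about support A.
Hanging mass: 43.7 × 9.81 = 428.7 N down at 4.56 m → arm 4.56 m, τ = 428.7 × 4.56 = 1955 N·m clockwise.
Block: 42.3 × 9.81 = 415 N down at 1.13 m → arm 1.13 m, τ = 415 × 1.13 = 468.9 N·m clockwise.
Sack of grain: 22.6 × 9.81 = 221.7 N down at 1.6 m → arm 1.6 m, τ = 221.7 × 1.6 = 354.7 N·m clockwise.
Net load moment about support A = 2779 N·m clockwise.
Reaction R at support B is upward at 7.61 m, arm 7.61 m → moment R × 7.61 counterclockwise.
Balancing moments: R × 7.61 = 2779, giving R = 365 N.

R_B ≈ 365 N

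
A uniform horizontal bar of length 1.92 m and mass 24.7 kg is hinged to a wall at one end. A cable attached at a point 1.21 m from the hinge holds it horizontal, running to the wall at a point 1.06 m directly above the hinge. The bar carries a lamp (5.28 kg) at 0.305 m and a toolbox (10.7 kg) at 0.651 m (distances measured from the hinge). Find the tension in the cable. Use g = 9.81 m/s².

Choose the hinge as the axis so the unknown hinge reaction has zero arm there.
Beam weight: 24.7 × 9.81 = 242.3 N down at 0.96 m → arm 0.96 m, τ = 242.3 × 0.96 = 232.6 N·m clockwise.
Lamp: 5.28 × 9.81 = 51.8 N down at 0.305 m → arm 0.305 m, τ = 51.8 × 0.305 = 15.8 N·m clockwise.
Toolbox: 10.7 × 9.81 = 105 N down at 0.651 m → arm 0.651 m, τ = 105 × 0.651 = 68.36 N·m clockwise.
Total clockwise load moment = 316.8 N·m.
The cable tension T acts at 1.21 m; only its component perpendicular to the bar, T sinθ, produces torque. sinθ = h/√(h²+d²) = 1.06/√(1.06²+1.21²) = 0.6589.
For rotational equilibrium, T × 1.21 × 0.6589 = 316.8, so T = 316.8 / 0.7973 = 397 N.

T ≈ 397 N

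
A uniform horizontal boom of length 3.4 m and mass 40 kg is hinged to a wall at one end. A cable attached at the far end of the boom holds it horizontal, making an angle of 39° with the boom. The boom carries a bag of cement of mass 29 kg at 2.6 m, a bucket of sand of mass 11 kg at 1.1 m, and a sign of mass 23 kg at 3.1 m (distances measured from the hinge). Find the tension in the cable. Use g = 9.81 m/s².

About the hinge:
Beam weight: 40 × 9.81 = 392.4 N down at 1.7 m → arm 1.7 m, τ = 392.4 × 1.7 = 667.1 N·m clockwise.
Bag of cement: 29 × 9.81 = 284.5 N down at 2.6 m → arm 2.6 m, τ = 284.5 × 2.6 = 739.7 N·m clockwise.
Bucket of sand: 11 × 9.81 = 107.9 N down at 1.1 m → arm 1.1 m, τ = 107.9 × 1.1 = 118.7 N·m clockwise.
Sign: 23 × 9.81 = 225.6 N down at 3.1 m → arm 3.1 m, τ = 225.6 × 3.1 = 699.4 N·m clockwise.
Total clockwise load moment = 2225 N·m.
The cable tension T acts at 3.4 m; only its component perpendicular to the boom, T sinθ, produces torque. sin 39° = 0.6293.
Setting net torque to zero: T × 3.4 × 0.6293 = 2225 → T = 2225 / 2.14 = 1040 N.

T ≈ 1040 N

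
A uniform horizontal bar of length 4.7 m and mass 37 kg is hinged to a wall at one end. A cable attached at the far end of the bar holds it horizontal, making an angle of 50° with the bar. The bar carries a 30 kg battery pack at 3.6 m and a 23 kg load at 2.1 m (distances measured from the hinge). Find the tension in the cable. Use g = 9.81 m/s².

T ≈ 663 N

About the hinge:
Beam weight: 37 × 9.81 = 363 N down at 2.35 m → arm 2.35 m, τ = 363 × 2.35 = 853.1 N·m clockwise.
Battery pack: 30 × 9.81 = 294.3 N down at 3.6 m → arm 3.6 m, τ = 294.3 × 3.6 = 1059 N·m clockwise.
Load: 23 × 9.81 = 225.6 N down at 2.1 m → arm 2.1 m, τ = 225.6 × 2.1 = 473.8 N·m clockwise.
Total clockwise load moment = 2386 N·m.
The cable tension T acts at 4.7 m; only its component perpendicular to the bar, T sinθ, produces torque. sin 50° = 0.766.
Στ = 0 ⇒ T × 4.7 × 0.766 = 2386 ⇒ T = 2386 / 3.6 = 663 N.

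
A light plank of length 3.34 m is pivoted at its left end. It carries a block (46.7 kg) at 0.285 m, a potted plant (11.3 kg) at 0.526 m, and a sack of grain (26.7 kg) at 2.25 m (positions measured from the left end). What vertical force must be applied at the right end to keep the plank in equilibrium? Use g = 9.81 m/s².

Sum moments about the left end (the unknown pivot reaction has zero arm there).
Block: 46.7 × 9.81 = 458.1 N down at 0.285 m → arm 0.285 m, τ = 458.1 × 0.285 = 130.6 N·m clockwise.
Potted plant: 11.3 × 9.81 = 110.9 N down at 0.526 m → arm 0.526 m, τ = 110.9 × 0.526 = 58.33 N·m clockwise.
Sack of grain: 26.7 × 9.81 = 261.9 N down at 2.25 m → arm 2.25 m, τ = 261.9 × 2.25 = 589.3 N·m clockwise.
Net moment of the loads = 778.2 N·m clockwise.
The upward force F acts at the right end, arm 3.34 m, giving F × 3.34 counterclockwise.
Στ = 0 ⇒ F × 3.34 = 778.2 ⇒ F = 778.2 / 3.34 = 233 N.

F ≈ 233 N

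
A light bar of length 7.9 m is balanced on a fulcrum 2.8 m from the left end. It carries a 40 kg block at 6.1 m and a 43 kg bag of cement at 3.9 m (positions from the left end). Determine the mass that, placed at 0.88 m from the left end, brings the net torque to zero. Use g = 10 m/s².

About the fulcrum (at 2.8 m from the left end):
Block: 40 × 10 = 400 N down at 6.1 m → arm 3.3 m, τ = 400 × 3.3 = 1320 N·m clockwise.
Bag of cement: 43 × 10 = 430 N down at 3.9 m → arm 1.1 m, τ = 430 × 1.1 = 473 N·m clockwise.
Net moment of known loads = 1793 N·m clockwise.
An unknown mass m at 0.88 m has arm 1.92 m; its moment is m·g·1.92 counterclockwise.
Balancing moments: m × 10 × 1.92 = 1793, giving m = 1793 / (10 × 1.92) = 93.4 kg.

m ≈ 93.4 kg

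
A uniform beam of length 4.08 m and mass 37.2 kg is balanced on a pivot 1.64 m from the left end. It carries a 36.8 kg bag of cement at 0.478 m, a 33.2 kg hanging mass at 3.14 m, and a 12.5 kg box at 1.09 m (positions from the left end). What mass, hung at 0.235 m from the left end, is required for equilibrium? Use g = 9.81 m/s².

m ≈ 10.7 kg

Sum moments about the pivot (at 1.64 m from the left end) (the support reaction has zero arm there).
Beam weight: 37.2 × 9.81 = 364.9 N down at 2.04 m → arm 0.4 m, τ = 364.9 × 0.4 = 146 N·m clockwise.
Bag of cement: 36.8 × 9.81 = 361 N down at 0.478 m → arm 1.162 m, τ = 361 × 1.162 = 419.5 N·m counterclockwise.
Hanging mass: 33.2 × 9.81 = 325.7 N down at 3.14 m → arm 1.5 m, τ = 325.7 × 1.5 = 488.5 N·m clockwise.
Box: 12.5 × 9.81 = 122.6 N down at 1.09 m → arm 0.55 m, τ = 122.6 × 0.55 = 67.43 N·m counterclockwise.
Net moment of known loads = 147.6 N·m clockwise.
An unknown mass m at 0.235 m has arm 1.405 m; its moment is m·g·1.405 counterclockwise.
For rotational equilibrium, m × 9.81 × 1.405 = 147.6, so m = 147.6 / (9.81 × 1.405) = 10.7 kg.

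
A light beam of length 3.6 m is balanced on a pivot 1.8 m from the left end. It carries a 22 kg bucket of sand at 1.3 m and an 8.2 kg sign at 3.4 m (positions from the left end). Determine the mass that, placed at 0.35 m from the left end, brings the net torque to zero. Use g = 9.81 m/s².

m ≈ 1.46 kg

Taking torques about the pivot (at 1.8 m from the left end):
Bucket of sand: 22 × 9.81 = 215.8 N down at 1.3 m → arm 0.5 m, τ = 215.8 × 0.5 = 107.9 N·m counterclockwise.
Sign: 8.2 × 9.81 = 80.44 N down at 3.4 m → arm 1.6 m, τ = 80.44 × 1.6 = 128.7 N·m clockwise.
Net moment of known loads = 20.8 N·m clockwise.
An unknown mass m at 0.35 m has arm 1.45 m; its moment is m·g·1.45 counterclockwise.
Setting net torque to zero: m × 9.81 × 1.45 = 20.8 → m = 20.8 / (9.81 × 1.45) = 1.46 kg.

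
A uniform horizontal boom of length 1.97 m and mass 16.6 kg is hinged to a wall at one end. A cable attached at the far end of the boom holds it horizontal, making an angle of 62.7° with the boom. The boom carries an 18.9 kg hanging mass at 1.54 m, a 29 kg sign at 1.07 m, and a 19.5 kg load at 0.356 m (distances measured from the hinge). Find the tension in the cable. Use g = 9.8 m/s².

Choose the hinge as the axis so the unknown hinge reaction has zero arm there.
Beam weight: 16.6 × 9.8 = 162.7 N down at 0.985 m → arm 0.985 m, τ = 162.7 × 0.985 = 160.3 N·m clockwise.
Hanging mass: 18.9 × 9.8 = 185.2 N down at 1.54 m → arm 1.54 m, τ = 185.2 × 1.54 = 285.2 N·m clockwise.
Sign: 29 × 9.8 = 284.2 N down at 1.07 m → arm 1.07 m, τ = 284.2 × 1.07 = 304.1 N·m clockwise.
Load: 19.5 × 9.8 = 191.1 N down at 0.356 m → arm 0.356 m, τ = 191.1 × 0.356 = 68.03 N·m clockwise.
Total clockwise load moment = 817.6 N·m.
The cable tension T acts at 1.97 m; only its component perpendicular to the boom, T sinθ, produces torque. sin 62.7° = 0.8886.
Balancing moments: T × 1.97 × 0.8886 = 817.6, giving T = 817.6 / 1.751 = 467 N.

T ≈ 467 N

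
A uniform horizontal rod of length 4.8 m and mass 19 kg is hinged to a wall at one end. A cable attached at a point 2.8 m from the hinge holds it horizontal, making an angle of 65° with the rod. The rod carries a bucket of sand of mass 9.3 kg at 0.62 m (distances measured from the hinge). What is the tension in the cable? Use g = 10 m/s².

T ≈ 202 N

Sum moments about the hinge (the unknown hinge reaction has zero arm there).
Beam weight: 19 × 10 = 190 N down at 2.4 m → arm 2.4 m, τ = 190 × 2.4 = 456 N·m clockwise.
Bucket of sand: 9.3 × 10 = 93 N down at 0.62 m → arm 0.62 m, τ = 93 × 0.62 = 57.66 N·m clockwise.
Total clockwise load moment = 513.7 N·m.
The cable tension T acts at 2.8 m; only its component perpendicular to the rod, T sinθ, produces torque. sin 65° = 0.9063.
Balancing moments: T × 2.8 × 0.9063 = 513.7, giving T = 513.7 / 2.538 = 202 N.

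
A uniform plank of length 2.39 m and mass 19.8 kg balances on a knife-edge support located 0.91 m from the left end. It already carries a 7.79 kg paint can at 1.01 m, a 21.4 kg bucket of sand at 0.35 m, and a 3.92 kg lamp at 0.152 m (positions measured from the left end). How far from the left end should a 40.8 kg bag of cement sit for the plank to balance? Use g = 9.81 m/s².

Sum moments about the knife-edge support (at 0.91 m from the left end) (the support reaction has zero arm there).
Beam weight: 19.8 × 9.81 = 194.2 N down at 1.195 m → arm 0.285 m, τ = 194.2 × 0.285 = 55.35 N·m clockwise.
Paint can: 7.79 × 9.81 = 76.42 N down at 1.01 m → arm 0.1 m, τ = 76.42 × 0.1 = 7.642 N·m clockwise.
Bucket of sand: 21.4 × 9.81 = 209.9 N down at 0.35 m → arm 0.56 m, τ = 209.9 × 0.56 = 117.5 N·m counterclockwise.
Lamp: 3.92 × 9.81 = 38.46 N down at 0.152 m → arm 0.758 m, τ = 38.46 × 0.758 = 29.15 N·m counterclockwise.
Net moment of existing loads = 83.66 N·m counterclockwise.
The bag of cement weighs 40.8 × 9.81 = 400.2 N and must supply an equal clockwise moment, so its lever arm about the knife-edge support is 83.66 / 400.2 = 0.209 m.
That puts it at 0.91 + 0.209 = 1.12 m from the left end.

x ≈ 1.12 m from the left end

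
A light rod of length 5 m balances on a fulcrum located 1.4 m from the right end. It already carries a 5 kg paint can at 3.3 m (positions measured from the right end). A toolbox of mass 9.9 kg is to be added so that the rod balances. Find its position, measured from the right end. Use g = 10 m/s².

x ≈ 0.44 m from the right end

Sum moments about the fulcrum (at 1.4 m from the right end) (the support reaction has zero arm there).
Paint can: 5 × 10 = 50 N down at 3.3 m → arm 1.9 m, τ = 50 × 1.9 = 95 N·m counterclockwise.
Net moment of existing loads = 95 N·m counterclockwise.
The toolbox weighs 9.9 × 10 = 99 N and must supply an equal clockwise moment, so its lever arm about the fulcrum is 95 / 99 = 0.96 m.
That puts it at 1.4 − 0.96 = 0.44 m from the right end.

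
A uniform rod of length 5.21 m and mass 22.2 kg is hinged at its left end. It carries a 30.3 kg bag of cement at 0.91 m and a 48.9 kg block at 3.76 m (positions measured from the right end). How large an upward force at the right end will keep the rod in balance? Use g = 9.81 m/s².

F ≈ 488 N

Take moments about the left end.
Beam weight: 22.2 × 9.81 = 217.8 N down at 2.605 m → arm 2.605 m, τ = 217.8 × 2.605 = 567.4 N·m clockwise.
Bag of cement: 30.3 × 9.81 = 297.2 N down at 0.91 m → arm 4.3 m, τ = 297.2 × 4.3 = 1278 N·m clockwise.
Block: 48.9 × 9.81 = 479.7 N down at 3.76 m → arm 1.45 m, τ = 479.7 × 1.45 = 695.6 N·m clockwise.
Net moment of the loads = 2541 N·m clockwise.
The upward force F acts at the right end, arm 5.21 m, giving F × 5.21 counterclockwise.
Setting net torque to zero: F × 5.21 = 2541 → F = 2541 / 5.21 = 488 N.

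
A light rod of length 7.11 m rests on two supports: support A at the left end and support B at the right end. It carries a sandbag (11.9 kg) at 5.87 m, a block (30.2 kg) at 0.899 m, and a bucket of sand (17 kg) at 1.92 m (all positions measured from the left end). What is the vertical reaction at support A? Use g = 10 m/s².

Take moments about support B.
Sandbag: 11.9 × 10 = 119 N down at 5.87 m → arm 1.24 m, τ = 119 × 1.24 = 147.6 N·m counterclockwise.
Block: 30.2 × 10 = 302 N down at 0.899 m → arm 6.211 m, τ = 302 × 6.211 = 1876 N·m counterclockwise.
Bucket of sand: 17 × 10 = 170 N down at 1.92 m → arm 5.19 m, τ = 170 × 5.19 = 882.3 N·m counterclockwise.
Net load moment about support B = 2906 N·m counterclockwise.
Reaction R at support A is upward at 0 m, arm 7.11 m → moment R × 7.11 clockwise.
For rotational equilibrium, R × 7.11 = 2906, so R = 409 N.

R_A ≈ 409 N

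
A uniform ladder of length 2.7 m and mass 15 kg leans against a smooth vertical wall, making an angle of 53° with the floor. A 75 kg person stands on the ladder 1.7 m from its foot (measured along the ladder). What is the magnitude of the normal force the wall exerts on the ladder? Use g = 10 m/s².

Choose the foot of the ladder as the axis so the floor normal and friction both act there and drop out.
Ladder weight 15×10 = 150 N acts at 1.35 m along the ladder; its horizontal arm is 1.35·cos53° = 0.8125 m → τ = 121.9 N·m clockwise.
Person: 75×10 = 750 N at 1.7 m → arm 1.023 m → τ = 767.2 N·m clockwise.
Wall normal N acts horizontally at the top; its moment arm is the height L sinθ = 2.7·sin53° = 2.156 m, counterclockwise.
For rotational equilibrium, N × 2.156 = 889.1, so N = 412 N.

N_wall ≈ 412 N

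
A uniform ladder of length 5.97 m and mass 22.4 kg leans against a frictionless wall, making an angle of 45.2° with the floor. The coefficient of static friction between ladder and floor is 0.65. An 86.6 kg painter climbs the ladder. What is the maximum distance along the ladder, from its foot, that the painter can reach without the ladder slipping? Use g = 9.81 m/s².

d ≈ 4.15 m

Sum moments about the foot of the ladder (the floor normal and friction both act there and drop out).
Ladder weight 22.4×9.81 = 219.7 N acts at 2.985 m along the ladder; its horizontal arm is 2.985·cos45.2° = 2.103 m → τ = 462 N·m clockwise.
Painter weight 86.6×9.81 = 849.5 N at distance d → arm d·cos45.2° → τ = 849.5·d·0.7046 clockwise.
Wall normal N at the top has arm L sinθ = 4.236 m counterclockwise, so Στ = 0 gives N·4.236 = 462 + 598.6·d.
ΣFy = 0 ⇒ N_floor = 1069 N, so the maximum friction is μ_s·N_floor = 0.65×1069 = 694.9 N. ΣFx = 0 ⇒ N_wall = f, so at the slipping point N = 694.9 N.
Substituting: 694.9×4.236 = 462 + 598.6·d ⇒ d = (2944 − 462) / 598.6 = 4.15 m.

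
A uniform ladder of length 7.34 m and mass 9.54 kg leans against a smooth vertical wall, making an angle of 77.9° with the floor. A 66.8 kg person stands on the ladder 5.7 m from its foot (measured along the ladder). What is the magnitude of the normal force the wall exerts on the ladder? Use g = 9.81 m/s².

Choose the foot of the ladder as the axis so the floor normal and friction both act there and drop out.
Ladder weight 9.54×9.81 = 93.59 N acts at 3.67 m along the ladder; its horizontal arm is 3.67·cos77.9° = 0.7693 m → τ = 72 N·m clockwise.
Person: 66.8×9.81 = 655.3 N at 5.7 m → arm 1.195 m → τ = 783.1 N·m clockwise.
Wall normal N acts horizontally at the top; its moment arm is the height L sinθ = 7.34·sin77.9° = 7.177 m, counterclockwise.
Balancing moments: N × 7.177 = 855.1, giving N = 119 N.

N_wall ≈ 119 N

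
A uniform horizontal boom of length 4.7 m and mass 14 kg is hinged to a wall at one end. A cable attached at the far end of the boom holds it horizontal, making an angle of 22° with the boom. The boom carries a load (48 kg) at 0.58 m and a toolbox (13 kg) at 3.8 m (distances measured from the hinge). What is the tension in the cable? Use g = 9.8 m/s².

Taking torques about the hinge:
Beam weight: 14 × 9.8 = 137.2 N down at 2.35 m → arm 2.35 m, τ = 137.2 × 2.35 = 322.4 N·m clockwise.
Load: 48 × 9.8 = 470.4 N down at 0.58 m → arm 0.58 m, τ = 470.4 × 0.58 = 272.8 N·m clockwise.
Toolbox: 13 × 9.8 = 127.4 N down at 3.8 m → arm 3.8 m, τ = 127.4 × 3.8 = 484.1 N·m clockwise.
Total clockwise load moment = 1079 N·m.
The cable tension T acts at 4.7 m; only its component perpendicular to the boom, T sinθ, produces torque. sin 22° = 0.3746.
For rotational equilibrium, T × 4.7 × 0.3746 = 1079, so T = 1079 / 1.761 = 613 N.

T ≈ 613 N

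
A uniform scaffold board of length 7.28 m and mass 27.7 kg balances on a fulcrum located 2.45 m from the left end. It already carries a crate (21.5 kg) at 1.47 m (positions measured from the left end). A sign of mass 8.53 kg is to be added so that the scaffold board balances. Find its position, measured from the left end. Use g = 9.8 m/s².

x ≈ 1.06 m from the left end

Take moments about the fulcrum (at 2.45 m from the left end).
Beam weight: 27.7 × 9.8 = 271.5 N down at 3.64 m → arm 1.19 m, τ = 271.5 × 1.19 = 323.1 N·m clockwise.
Crate: 21.5 × 9.8 = 210.7 N down at 1.47 m → arm 0.98 m, τ = 210.7 × 0.98 = 206.5 N·m counterclockwise.
Net moment of existing loads = 116.6 N·m clockwise.
The sign weighs 8.53 × 9.8 = 83.59 N and must supply an equal counterclockwise moment, so its lever arm about the fulcrum is 116.6 / 83.59 = 1.39 m.
That puts it at 2.45 − 1.39 = 1.06 m from the left end.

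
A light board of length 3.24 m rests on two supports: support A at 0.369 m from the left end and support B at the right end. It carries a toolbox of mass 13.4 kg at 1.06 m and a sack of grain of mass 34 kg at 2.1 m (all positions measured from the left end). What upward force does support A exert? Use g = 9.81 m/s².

R_A ≈ 232 N

Choose support B as the axis so its reaction then has zero moment arm.
Toolbox: 13.4 × 9.81 = 131.5 N down at 1.06 m → arm 2.18 m, τ = 131.5 × 2.18 = 286.7 N·m counterclockwise.
Sack of grain: 34 × 9.81 = 333.5 N down at 2.1 m → arm 1.14 m, τ = 333.5 × 1.14 = 380.2 N·m counterclockwise.
Net load moment about support B = 666.9 N·m counterclockwise.
Reaction R at support A is upward at 0.369 m, arm 2.871 m → moment R × 2.871 clockwise.
Setting net torque to zero: R × 2.871 = 666.9 → R = 232 N.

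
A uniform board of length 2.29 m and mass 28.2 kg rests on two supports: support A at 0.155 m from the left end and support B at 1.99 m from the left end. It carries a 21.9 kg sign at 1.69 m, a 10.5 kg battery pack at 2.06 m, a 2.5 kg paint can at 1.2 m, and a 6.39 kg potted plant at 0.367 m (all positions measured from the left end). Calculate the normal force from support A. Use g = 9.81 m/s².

R_A ≈ 225 N

Sum moments about support B (its reaction then has zero moment arm).
Beam weight: 28.2 × 9.81 = 276.6 N down at 1.145 m → arm 0.845 m, τ = 276.6 × 0.845 = 233.7 N·m counterclockwise.
Sign: 21.9 × 9.81 = 214.8 N down at 1.69 m → arm 0.3 m, τ = 214.8 × 0.3 = 64.44 N·m counterclockwise.
Battery pack: 10.5 × 9.81 = 103 N down at 2.06 m → arm 0.07 m, τ = 103 × 0.07 = 7.21 N·m clockwise.
Paint can: 2.5 × 9.81 = 24.53 N down at 1.2 m → arm 0.79 m, τ = 24.53 × 0.79 = 19.38 N·m counterclockwise.
Potted plant: 6.39 × 9.81 = 62.69 N down at 0.367 m → arm 1.623 m, τ = 62.69 × 1.623 = 101.7 N·m counterclockwise.
Net load moment about support B = 412 N·m counterclockwise.
Reaction R at support A is upward at 0.155 m, arm 1.835 m → moment R × 1.835 clockwise.
For rotational equilibrium, R × 1.835 = 412, so R = 225 N.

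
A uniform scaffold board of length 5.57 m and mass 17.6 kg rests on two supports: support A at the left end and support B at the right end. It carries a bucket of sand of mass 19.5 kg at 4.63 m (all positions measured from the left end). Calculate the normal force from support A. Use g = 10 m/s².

Choose support B as the axis so its reaction then has zero moment arm.
Beam weight: 17.6 × 10 = 176 N down at 2.785 m → arm 2.785 m, τ = 176 × 2.785 = 490.2 N·m counterclockwise.
Bucket of sand: 19.5 × 10 = 195 N down at 4.63 m → arm 0.94 m, τ = 195 × 0.94 = 183.3 N·m counterclockwise.
Net load moment about support B = 673.5 N·m counterclockwise.
Reaction R at support A is upward at 0 m, arm 5.57 m → moment R × 5.57 clockwise.
Setting net torque to zero: R × 5.57 = 673.5 → R = 121 N.

R_A ≈ 121 N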